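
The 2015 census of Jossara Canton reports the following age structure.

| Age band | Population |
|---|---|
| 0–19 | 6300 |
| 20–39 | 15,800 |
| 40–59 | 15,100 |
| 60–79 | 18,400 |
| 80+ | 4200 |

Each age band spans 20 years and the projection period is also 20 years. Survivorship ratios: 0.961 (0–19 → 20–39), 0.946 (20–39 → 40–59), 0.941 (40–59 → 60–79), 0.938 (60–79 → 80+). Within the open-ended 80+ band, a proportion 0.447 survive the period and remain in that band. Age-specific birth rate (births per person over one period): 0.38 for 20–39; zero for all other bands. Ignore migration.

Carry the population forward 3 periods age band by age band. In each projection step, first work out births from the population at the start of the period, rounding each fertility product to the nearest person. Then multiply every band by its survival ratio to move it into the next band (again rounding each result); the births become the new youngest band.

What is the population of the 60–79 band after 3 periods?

Call the groups 1 to 5, youngest first.
Period 1.
Births: 15800 × 0.38 = 6004
Group 2: 6300 × 0.961 = 6054
Group 3: 15800 × 0.946 = 14947
Group 4: 15100 × 0.941 = 14209
Group 5: 18400 × 0.938 + 4200 × 0.447 = 17259 + 1877 = 19136
Population now: 0–19=6004, 20–39=6054, 40–59=14947, 60–79=14209, 80+=19136
Period 2.
Births: 6054 × 0.38 = 2301
Group 2: 6004 × 0.961 = 5770
Group 3: 6054 × 0.946 = 5727
Group 4: 14947 × 0.941 = 14065
Group 5: 14209 × 0.938 + 19136 × 0.447 = 13328 + 8554 = 21882
Population now: 0–19=2301, 20–39=5770, 40–59=5727, 60–79=14065, 80+=21882
Period 3.
Births: 5770 × 0.38 = 2193
Group 2: 2301 × 0.961 = 2211
Group 3: 5770 × 0.946 = 5458
Group 4: 5727 × 0.941 = 5389
Group 5: 14065 × 0.938 + 21882 × 0.447 = 13193 + 9781 = 22974
Population now: 0–19=2193, 20–39=2211, 40–59=5458, 60–79=5389, 80+=22974

5389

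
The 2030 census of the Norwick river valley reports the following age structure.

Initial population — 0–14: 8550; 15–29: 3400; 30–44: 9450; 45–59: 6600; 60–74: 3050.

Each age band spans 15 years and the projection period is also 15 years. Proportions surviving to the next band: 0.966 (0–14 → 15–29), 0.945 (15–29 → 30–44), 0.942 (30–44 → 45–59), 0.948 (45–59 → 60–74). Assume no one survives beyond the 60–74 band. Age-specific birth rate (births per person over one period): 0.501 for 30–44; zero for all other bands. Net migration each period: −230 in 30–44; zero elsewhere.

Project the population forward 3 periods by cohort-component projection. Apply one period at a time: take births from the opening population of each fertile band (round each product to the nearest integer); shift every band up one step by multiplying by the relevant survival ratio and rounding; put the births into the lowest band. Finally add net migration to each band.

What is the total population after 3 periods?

Numbering the bands 1..5 from youngest to oldest:
— Period 1 —
Births: 9450 * 0.501 = 4734
Band 2: 8550 * 0.966 = 8259
Band 3: 3400 * 0.945 = 3213
Band 4: 9450 * 0.942 = 8902
Band 5: 6600 * 0.948 = 6257
Net migration: Band 3 − 230 → 2983
Giving 4734 / 8259 / 2983 / 8902 / 6257.
— Period 2 —
Births: 2983 * 0.501 = 1494
Band 2: 4734 * 0.966 = 4573
Band 3: 8259 * 0.945 = 7805
Band 4: 2983 * 0.942 = 2810
Band 5: 8902 * 0.948 = 8439
Net migration: Band 3 − 230 → 7575
Giving 1494 / 4573 / 7575 / 2810 / 8439.
— Period 3 —
Births: 7575 * 0.501 = 3795
Band 2: 1494 * 0.966 = 1443
Band 3: 4573 * 0.945 = 4321
Band 4: 7575 * 0.942 = 7136
Band 5: 2810 * 0.948 = 2664
Net migration: Band 3 − 230 → 4091
Giving 3795 / 1443 / 4091 / 7136 / 2664.
Total after period 3: 3795 + 1443 + 4091 + 7136 + 2664 = 19129

19129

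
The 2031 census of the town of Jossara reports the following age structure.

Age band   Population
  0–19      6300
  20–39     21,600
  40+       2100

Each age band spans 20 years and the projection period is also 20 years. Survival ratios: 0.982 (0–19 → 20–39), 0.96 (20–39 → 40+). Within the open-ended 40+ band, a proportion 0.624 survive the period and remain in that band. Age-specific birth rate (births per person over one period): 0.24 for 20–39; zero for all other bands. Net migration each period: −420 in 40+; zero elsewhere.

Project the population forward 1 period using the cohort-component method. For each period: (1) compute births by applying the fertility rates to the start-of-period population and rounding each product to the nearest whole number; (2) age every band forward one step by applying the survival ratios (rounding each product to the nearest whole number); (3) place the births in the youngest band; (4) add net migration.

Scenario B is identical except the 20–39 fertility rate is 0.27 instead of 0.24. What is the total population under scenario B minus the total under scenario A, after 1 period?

648

— Period 1 —
Births: 21600 * 0.24 = 5184
20–39: 6300 * 0.982 = 6187
40+: 21600 * 0.96 + 2100 * 0.624 = 20736 + 1310 = 22046
Net migration: 40+ − 420 → 21626
Giving 5184 / 6187 / 21626.
Scenario A total after 1 period: 32997
Scenario B projection —
— Period 1 —
Births: 21600 * 0.27 = 5832
20–39: 6300 * 0.982 = 6187
40+: 21600 * 0.96 + 2100 * 0.624 = 20736 + 1310 = 22046
Net migration: 40+ − 420 → 21626
Giving 5832 / 6187 / 21626.
Scenario B total after 1 period: 33645
Difference B − A = 33645 − 32997 = 648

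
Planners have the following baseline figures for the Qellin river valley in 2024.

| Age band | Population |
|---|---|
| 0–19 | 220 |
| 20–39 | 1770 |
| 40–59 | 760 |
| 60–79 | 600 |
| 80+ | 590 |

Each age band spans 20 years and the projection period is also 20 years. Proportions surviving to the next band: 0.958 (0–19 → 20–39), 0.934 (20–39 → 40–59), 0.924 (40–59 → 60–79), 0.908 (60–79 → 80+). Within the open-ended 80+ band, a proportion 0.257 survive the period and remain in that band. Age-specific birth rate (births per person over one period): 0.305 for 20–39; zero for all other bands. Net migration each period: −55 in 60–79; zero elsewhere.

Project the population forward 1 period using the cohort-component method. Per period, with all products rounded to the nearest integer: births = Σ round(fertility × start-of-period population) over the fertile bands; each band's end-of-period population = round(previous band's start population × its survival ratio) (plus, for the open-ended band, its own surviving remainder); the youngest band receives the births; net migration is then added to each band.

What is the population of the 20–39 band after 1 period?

Call the groups 1 to 5, youngest first.
[period 1]
Births: 1770 * 0.305 = 540
Group 2: 220 * 0.958 = 211
Group 3: 1770 * 0.934 = 1653
Group 4: 760 * 0.924 = 702
Group 5: 600 * 0.908 + 590 * 0.257 = 545 + 152 = 697
Net migration: Group 4 − 55 → 647
Giving 540 / 211 / 1653 / 647 / 697.

211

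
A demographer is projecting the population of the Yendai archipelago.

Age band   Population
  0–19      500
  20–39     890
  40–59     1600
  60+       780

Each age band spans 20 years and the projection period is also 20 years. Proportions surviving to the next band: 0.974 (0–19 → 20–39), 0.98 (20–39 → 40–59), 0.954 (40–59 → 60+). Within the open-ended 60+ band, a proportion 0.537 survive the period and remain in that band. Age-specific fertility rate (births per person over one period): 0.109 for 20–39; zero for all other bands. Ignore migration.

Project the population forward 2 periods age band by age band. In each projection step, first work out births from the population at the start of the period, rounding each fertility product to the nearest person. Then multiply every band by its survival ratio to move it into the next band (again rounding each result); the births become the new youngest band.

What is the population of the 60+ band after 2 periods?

[period 1]
Births: 890 × 0.109 = 97
20–39: 500 × 0.974 = 487
40–59: 890 × 0.98 = 872
60+: 1600 × 0.954 + 780 × 0.537 = 1526 + 419 = 1945
→ [97, 487, 872, 1945]
[period 2]
Births: 487 × 0.109 = 53
20–39: 97 × 0.974 = 94
40–59: 487 × 0.98 = 477
60+: 872 × 0.954 + 1945 × 0.537 = 832 + 1044 = 1876
→ [53, 94, 477, 1876]

1876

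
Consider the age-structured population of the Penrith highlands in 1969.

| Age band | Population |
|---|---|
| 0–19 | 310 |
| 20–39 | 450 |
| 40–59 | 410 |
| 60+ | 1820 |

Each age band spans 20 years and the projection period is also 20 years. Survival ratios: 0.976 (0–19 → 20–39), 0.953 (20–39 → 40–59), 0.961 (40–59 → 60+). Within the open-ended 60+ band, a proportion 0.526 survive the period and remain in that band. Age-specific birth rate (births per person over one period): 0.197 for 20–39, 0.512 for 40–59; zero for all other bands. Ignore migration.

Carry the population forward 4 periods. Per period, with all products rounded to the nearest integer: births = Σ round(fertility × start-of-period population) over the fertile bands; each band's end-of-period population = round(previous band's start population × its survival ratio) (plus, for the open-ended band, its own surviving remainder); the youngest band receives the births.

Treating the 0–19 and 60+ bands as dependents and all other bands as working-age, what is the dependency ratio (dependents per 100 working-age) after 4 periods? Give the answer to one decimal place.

199.6

Call the bands 1 to 4, youngest first.
— Period 1 —
Births: 450 * 0.197 = 89 ; 410 * 0.512 = 210 ⇒ total 299
Band 2: 310 * 0.976 = 303
Band 3: 450 * 0.953 = 429
Band 4: 410 * 0.961 + 1820 * 0.526 = 394 + 957 = 1351
Population now: 0–19=299, 20–39=303, 40–59=429, 60+=1351
— Period 2 —
Births: 303 * 0.197 = 60 ; 429 * 0.512 = 220 ⇒ total 280
Band 2: 299 * 0.976 = 292
Band 3: 303 * 0.953 = 289
Band 4: 429 * 0.961 + 1351 * 0.526 = 412 + 711 = 1123
Population now: 0–19=280, 20–39=292, 40–59=289, 60+=1123
— Period 3 —
Births: 292 * 0.197 = 58 ; 289 * 0.512 = 148 ⇒ total 206
Band 2: 280 * 0.976 = 273
Band 3: 292 * 0.953 = 278
Band 4: 289 * 0.961 + 1123 * 0.526 = 278 + 591 = 869
Population now: 0–19=206, 20–39=273, 40–59=278, 60+=869
— Period 4 —
Births: 273 * 0.197 = 54 ; 278 * 0.512 = 142 ⇒ total 196
Band 2: 206 * 0.976 = 201
Band 3: 273 * 0.953 = 260
Band 4: 278 * 0.961 + 869 * 0.526 = 267 + 457 = 724
Population now: 0–19=196, 20–39=201, 40–59=260, 60+=724
Dependents (band 0–19 + band 60+) = 196 + 724 = 920; working-age = 461; ratio = 920/461 × 100 = 199.6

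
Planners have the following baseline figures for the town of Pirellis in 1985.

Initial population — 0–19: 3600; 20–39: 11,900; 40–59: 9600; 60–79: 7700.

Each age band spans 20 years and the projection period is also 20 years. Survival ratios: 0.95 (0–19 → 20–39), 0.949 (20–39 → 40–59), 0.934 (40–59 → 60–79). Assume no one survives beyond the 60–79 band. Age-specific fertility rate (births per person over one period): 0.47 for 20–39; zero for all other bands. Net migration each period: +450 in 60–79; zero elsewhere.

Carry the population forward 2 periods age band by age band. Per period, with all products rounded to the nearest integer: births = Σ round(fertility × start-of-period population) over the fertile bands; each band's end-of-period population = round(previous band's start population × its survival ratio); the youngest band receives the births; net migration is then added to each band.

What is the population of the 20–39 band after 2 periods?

5313

Let group 1 be 0–19 through group 4 = 60–79.
Period 1:
Births: 11900 × 0.47 = 5593
Group 2: 3600 × 0.95 = 3420
Group 3: 11900 × 0.949 = 11293
Group 4: 9600 × 0.934 = 8966
Net migration: Group 4 + 450 → 9416
→ [5593, 3420, 11293, 9416]
Period 2:
Births: 3420 × 0.47 = 1607
Group 2: 5593 × 0.95 = 5313
Group 3: 3420 × 0.949 = 3246
Group 4: 11293 × 0.934 = 10548
Net migration: Group 4 + 450 → 10998
→ [1607, 5313, 3246, 10998]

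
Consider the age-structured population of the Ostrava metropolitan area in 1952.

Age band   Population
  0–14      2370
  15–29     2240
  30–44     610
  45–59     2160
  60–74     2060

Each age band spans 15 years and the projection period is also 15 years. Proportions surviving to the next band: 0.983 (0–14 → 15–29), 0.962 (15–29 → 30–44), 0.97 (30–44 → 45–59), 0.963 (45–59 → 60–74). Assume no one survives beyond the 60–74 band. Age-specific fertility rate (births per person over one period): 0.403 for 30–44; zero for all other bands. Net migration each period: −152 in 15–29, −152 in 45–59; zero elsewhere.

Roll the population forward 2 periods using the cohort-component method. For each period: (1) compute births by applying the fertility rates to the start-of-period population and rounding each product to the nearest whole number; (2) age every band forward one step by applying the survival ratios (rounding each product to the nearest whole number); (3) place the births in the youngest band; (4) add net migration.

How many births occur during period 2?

Call the bands 1 to 5, youngest first.
After projecting period 1:
Births: 610 × 0.403 = 246
Band 2: 2370 × 0.983 = 2330
Band 3: 2240 × 0.962 = 2155
Band 4: 610 × 0.97 = 592
Band 5: 2160 × 0.963 = 2080
Net migration: Band 2 − 152 → 2178; Band 4 − 152 → 440
Population now: 0–14=246, 15–29=2178, 30–44=2155, 45–59=440, 60–74=2080
After projecting period 2:
Births: 2155 × 0.403 = 868
Band 2: 246 × 0.983 = 242
Band 3: 2178 × 0.962 = 2095
Band 4: 2155 × 0.97 = 2090
Band 5: 440 × 0.963 = 424
Net migration: Band 2 − 152 → 90; Band 4 − 152 → 1938
Population now: 0–14=868, 15–29=90, 30–44=2095, 45–59=1938, 60–74=424

868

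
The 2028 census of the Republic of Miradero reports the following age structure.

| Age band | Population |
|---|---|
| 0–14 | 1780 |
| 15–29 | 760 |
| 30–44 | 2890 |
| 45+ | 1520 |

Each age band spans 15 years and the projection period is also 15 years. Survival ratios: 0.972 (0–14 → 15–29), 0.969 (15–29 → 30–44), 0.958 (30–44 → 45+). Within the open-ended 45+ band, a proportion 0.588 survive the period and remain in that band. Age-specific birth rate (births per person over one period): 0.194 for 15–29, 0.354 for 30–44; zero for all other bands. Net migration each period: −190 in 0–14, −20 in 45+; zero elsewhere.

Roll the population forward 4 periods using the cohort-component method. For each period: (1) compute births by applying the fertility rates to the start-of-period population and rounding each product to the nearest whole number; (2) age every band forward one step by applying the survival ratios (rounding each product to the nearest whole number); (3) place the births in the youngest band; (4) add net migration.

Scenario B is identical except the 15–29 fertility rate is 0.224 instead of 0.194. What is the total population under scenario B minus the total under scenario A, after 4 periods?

132

Call the groups 1 to 4, youngest first.
— Period 1 —
Births: 760 * 0.194 = 147 ; 2890 * 0.354 = 1023 — total 1170
Group 2: 1780 * 0.972 = 1730
Group 3: 760 * 0.969 = 736
Group 4: 2890 * 0.958 + 1520 * 0.588 = 2769 + 894 = 3663
Net migration: Group 1 − 190 → 980; Group 4 − 20 → 3643
Population now: 0–14=980, 15–29=1730, 30–44=736, 45+=3643
— Period 2 —
Births: 1730 * 0.194 = 336 ; 736 * 0.354 = 261 — total 597
Group 2: 980 * 0.972 = 953
Group 3: 1730 * 0.969 = 1676
Group 4: 736 * 0.958 + 3643 * 0.588 = 705 + 2142 = 2847
Net migration: Group 1 − 190 → 407; Group 4 − 20 → 2827
Population now: 0–14=407, 15–29=953, 30–44=1676, 45+=2827
— Period 3 —
Births: 953 * 0.194 = 185 ; 1676 * 0.354 = 593 — total 778
Group 2: 407 * 0.972 = 396
Group 3: 953 * 0.969 = 923
Group 4: 1676 * 0.958 + 2827 * 0.588 = 1606 + 1662 = 3268
Net migration: Group 1 − 190 → 588; Group 4 − 20 → 3248
Population now: 0–14=588, 15–29=396, 30–44=923, 45+=3248
— Period 4 —
Births: 396 * 0.194 = 77 ; 923 * 0.354 = 327 — total 404
Group 2: 588 * 0.972 = 572
Group 3: 396 * 0.969 = 384
Group 4: 923 * 0.958 + 3248 * 0.588 = 884 + 1910 = 2794
Net migration: Group 1 − 190 → 214; Group 4 − 20 → 2774
Population now: 0–14=214, 15–29=572, 30–44=384, 45+=2774
Scenario A total after 4 periods: 3944
Scenario B projection —
— Period 1 —
Births: 760 * 0.224 = 170 ; 2890 * 0.354 = 1023 — total 1193
Group 2: 1780 * 0.972 = 1730
Group 3: 760 * 0.969 = 736
Group 4: 2890 * 0.958 + 1520 * 0.588 = 2769 + 894 = 3663
Net migration: Group 1 − 190 → 1003; Group 4 − 20 → 3643
Population now: 0–14=1003, 15–29=1730, 30–44=736, 45+=3643
— Period 2 —
Births: 1730 * 0.224 = 388 ; 736 * 0.354 = 261 — total 649
Group 2: 1003 * 0.972 = 975
Group 3: 1730 * 0.969 = 1676
Group 4: 736 * 0.958 + 3643 * 0.588 = 705 + 2142 = 2847
Net migration: Group 1 − 190 → 459; Group 4 − 20 → 2827
Population now: 0–14=459, 15–29=975, 30–44=1676, 45+=2827
— Period 3 —
Births: 975 * 0.224 = 218 ; 1676 * 0.354 = 593 — total 811
Group 2: 459 * 0.972 = 446
Group 3: 975 * 0.969 = 945
Group 4: 1676 * 0.958 + 2827 * 0.588 = 1606 + 1662 = 3268
Net migration: Group 1 − 190 → 621; Group 4 − 20 → 3248
Population now: 0–14=621, 15–29=446, 30–44=945, 45+=3248
— Period 4 —
Births: 446 * 0.224 = 100 ; 945 * 0.354 = 335 — total 435
Group 2: 621 * 0.972 = 604
Group 3: 446 * 0.969 = 432
Group 4: 945 * 0.958 + 3248 * 0.588 = 905 + 1910 = 2815
Net migration: Group 1 − 190 → 245; Group 4 − 20 → 2795
Population now: 0–14=245, 15–29=604, 30–44=432, 45+=2795
Scenario B total after 4 periods: 4076
Difference B − A = 4076 − 3944 = 132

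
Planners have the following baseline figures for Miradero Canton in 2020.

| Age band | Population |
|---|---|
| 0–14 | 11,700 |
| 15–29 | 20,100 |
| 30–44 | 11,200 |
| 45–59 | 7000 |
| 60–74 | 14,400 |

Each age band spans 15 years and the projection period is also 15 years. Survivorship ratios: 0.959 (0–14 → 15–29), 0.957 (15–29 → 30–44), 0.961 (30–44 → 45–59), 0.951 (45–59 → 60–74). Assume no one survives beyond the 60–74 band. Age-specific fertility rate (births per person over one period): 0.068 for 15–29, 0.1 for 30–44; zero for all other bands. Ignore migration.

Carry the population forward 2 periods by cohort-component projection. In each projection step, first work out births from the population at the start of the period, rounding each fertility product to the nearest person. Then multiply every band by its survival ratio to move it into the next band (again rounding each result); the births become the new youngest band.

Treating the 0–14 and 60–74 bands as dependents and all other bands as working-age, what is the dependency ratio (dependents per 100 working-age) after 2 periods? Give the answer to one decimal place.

Call the groups 1 to 5, youngest first.
[period 1]
Births: 20100 × 0.068 = 1367  |  11200 × 0.1 = 1120 → total 2487
Group 2: 11700 × 0.959 = 11220
Group 3: 20100 × 0.957 = 19236
Group 4: 11200 × 0.961 = 10763
Group 5: 7000 × 0.951 = 6657
End of period: [2487, 11220, 19236, 10763, 6657]
[period 2]
Births: 11220 × 0.068 = 763  |  19236 × 0.1 = 1924 → total 2687
Group 2: 2487 × 0.959 = 2385
Group 3: 11220 × 0.957 = 10738
Group 4: 19236 × 0.961 = 18486
Group 5: 10763 × 0.951 = 10236
End of period: [2687, 2385, 10738, 18486, 10236]
Dependents (band 0–14 + band 60–74) = 2687 + 10236 = 12923; working-age = 31609; ratio = 12923/31609 × 100 = 40.9

40.9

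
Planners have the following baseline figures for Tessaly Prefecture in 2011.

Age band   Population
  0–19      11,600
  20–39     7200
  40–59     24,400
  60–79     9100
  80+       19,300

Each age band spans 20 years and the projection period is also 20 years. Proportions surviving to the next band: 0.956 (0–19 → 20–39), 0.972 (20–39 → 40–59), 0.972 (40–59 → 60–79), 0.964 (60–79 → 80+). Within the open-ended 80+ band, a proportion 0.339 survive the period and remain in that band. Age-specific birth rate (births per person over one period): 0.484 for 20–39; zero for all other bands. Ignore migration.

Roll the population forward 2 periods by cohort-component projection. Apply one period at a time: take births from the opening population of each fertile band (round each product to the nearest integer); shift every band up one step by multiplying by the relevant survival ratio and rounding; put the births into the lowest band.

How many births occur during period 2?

Call the bands 1 to 5, youngest first.
[period 1]
Births: 7200 * 0.484 = 3485
Band 2: 11600 * 0.956 = 11090
Band 3: 7200 * 0.972 = 6998
Band 4: 24400 * 0.972 = 23717
Band 5: 9100 * 0.964 + 19300 * 0.339 = 8772 + 6543 = 15315
Giving 3485 / 11090 / 6998 / 23717 / 15315.
[period 2]
Births: 11090 * 0.484 = 5368
Band 2: 3485 * 0.956 = 3332
Band 3: 11090 * 0.972 = 10779
Band 4: 6998 * 0.972 = 6802
Band 5: 23717 * 0.964 + 15315 * 0.339 = 22863 + 5192 = 28055
Giving 5368 / 3332 / 10779 / 6802 / 28055.

5368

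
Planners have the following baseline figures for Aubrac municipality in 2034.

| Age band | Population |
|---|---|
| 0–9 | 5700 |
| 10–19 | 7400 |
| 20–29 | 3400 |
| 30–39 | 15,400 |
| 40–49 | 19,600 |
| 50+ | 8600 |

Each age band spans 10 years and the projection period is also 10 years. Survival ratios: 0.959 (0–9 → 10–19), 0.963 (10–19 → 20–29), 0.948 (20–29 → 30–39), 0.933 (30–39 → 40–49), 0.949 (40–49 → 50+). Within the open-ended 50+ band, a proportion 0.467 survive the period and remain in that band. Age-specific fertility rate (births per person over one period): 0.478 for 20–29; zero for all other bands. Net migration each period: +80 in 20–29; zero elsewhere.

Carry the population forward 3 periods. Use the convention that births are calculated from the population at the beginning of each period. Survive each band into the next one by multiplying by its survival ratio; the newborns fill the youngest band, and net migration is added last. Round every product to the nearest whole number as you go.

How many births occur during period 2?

3444

Period 1:
Births: 3400 × 0.478 = 1625
10–19: 5700 × 0.959 = 5466
20–29: 7400 × 0.963 = 7126
30–39: 3400 × 0.948 = 3223
40–49: 15400 × 0.933 = 14368
50+: 19600 × 0.949 + 8600 × 0.467 = 18600 + 4016 = 22616
Net migration: 20–29 + 80 → 7206
End of period: [1625, 5466, 7206, 3223, 14368, 22616]
Period 2:
Births: 7206 × 0.478 = 3444
10–19: 1625 × 0.959 = 1558
20–29: 5466 × 0.963 = 5264
30–39: 7206 × 0.948 = 6831
40–49: 3223 × 0.933 = 3007
50+: 14368 × 0.949 + 22616 × 0.467 = 13635 + 10562 = 24197
Net migration: 20–29 + 80 → 5344
End of period: [3444, 1558, 5344, 6831, 3007, 24197]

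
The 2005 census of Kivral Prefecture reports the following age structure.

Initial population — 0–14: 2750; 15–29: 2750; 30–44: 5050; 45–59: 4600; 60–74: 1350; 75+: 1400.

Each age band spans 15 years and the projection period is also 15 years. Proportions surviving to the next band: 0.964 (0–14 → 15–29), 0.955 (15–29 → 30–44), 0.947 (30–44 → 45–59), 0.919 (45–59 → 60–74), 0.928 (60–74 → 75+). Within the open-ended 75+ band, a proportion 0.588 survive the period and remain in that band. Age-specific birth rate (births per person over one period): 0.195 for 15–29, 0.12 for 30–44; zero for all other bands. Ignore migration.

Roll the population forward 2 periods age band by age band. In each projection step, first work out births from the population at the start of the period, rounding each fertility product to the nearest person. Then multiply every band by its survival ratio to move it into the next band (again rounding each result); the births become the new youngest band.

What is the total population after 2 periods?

Period 1.
Births: 2750 * 0.195 = 536  |  5050 * 0.12 = 606 → total 1142
15–29: 2750 * 0.964 = 2651
30–44: 2750 * 0.955 = 2626
45–59: 5050 * 0.947 = 4782
60–74: 4600 * 0.919 = 4227
75+: 1350 * 0.928 + 1400 * 0.588 = 1253 + 823 = 2076
→ [1142, 2651, 2626, 4782, 4227, 2076]
Period 2.
Births: 2651 * 0.195 = 517  |  2626 * 0.12 = 315 → total 832
15–29: 1142 * 0.964 = 1101
30–44: 2651 * 0.955 = 2532
45–59: 2626 * 0.947 = 2487
60–74: 4782 * 0.919 = 4395
75+: 4227 * 0.928 + 2076 * 0.588 = 3923 + 1221 = 5144
→ [832, 1101, 2532, 2487, 4395, 5144]
Total after period 2: 832 + 1101 + 2532 + 2487 + 4395 + 5144 = 16491

16491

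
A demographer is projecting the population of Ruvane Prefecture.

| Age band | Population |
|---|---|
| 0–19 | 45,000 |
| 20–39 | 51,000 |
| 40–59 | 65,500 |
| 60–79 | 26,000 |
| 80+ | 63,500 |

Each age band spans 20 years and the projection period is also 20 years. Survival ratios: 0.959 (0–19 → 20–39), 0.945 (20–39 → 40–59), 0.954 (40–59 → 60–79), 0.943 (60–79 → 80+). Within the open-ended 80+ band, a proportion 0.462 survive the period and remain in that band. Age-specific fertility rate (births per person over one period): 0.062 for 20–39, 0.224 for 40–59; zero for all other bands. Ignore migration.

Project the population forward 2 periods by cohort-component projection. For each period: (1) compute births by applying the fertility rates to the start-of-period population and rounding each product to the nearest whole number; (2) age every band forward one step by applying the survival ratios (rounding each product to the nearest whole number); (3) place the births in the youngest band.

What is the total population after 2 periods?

201140

— Period 1 —
Births: 51000 × 0.062 = 3162, 65500 × 0.224 = 14672 — total 17834
20–39: 45000 × 0.959 = 43155
40–59: 51000 × 0.945 = 48195
60–79: 65500 × 0.954 = 62487
80+: 26000 × 0.943 + 63500 × 0.462 = 24518 + 29337 = 53855
Giving 17834 / 43155 / 48195 / 62487 / 53855.
— Period 2 —
Births: 43155 × 0.062 = 2676, 48195 × 0.224 = 10796 — total 13472
20–39: 17834 × 0.959 = 17103
40–59: 43155 × 0.945 = 40781
60–79: 48195 × 0.954 = 45978
80+: 62487 × 0.943 + 53855 × 0.462 = 58925 + 24881 = 83806
Giving 13472 / 17103 / 40781 / 45978 / 83806.
Total after period 2: 13472 + 17103 + 40781 + 45978 + 83806 = 201140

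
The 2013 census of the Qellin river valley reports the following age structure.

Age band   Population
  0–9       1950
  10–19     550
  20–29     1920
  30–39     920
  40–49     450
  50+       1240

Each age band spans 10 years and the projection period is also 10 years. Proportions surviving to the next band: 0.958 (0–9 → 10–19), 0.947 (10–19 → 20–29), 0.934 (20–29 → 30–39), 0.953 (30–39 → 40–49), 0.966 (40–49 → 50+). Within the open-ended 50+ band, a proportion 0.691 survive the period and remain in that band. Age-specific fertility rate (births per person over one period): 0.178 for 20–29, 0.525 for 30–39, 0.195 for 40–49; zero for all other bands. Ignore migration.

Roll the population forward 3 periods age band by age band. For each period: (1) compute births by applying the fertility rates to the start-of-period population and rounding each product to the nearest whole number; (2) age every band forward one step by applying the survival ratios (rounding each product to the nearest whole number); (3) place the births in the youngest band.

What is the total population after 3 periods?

7856

Period 1.
Births: 1920 × 0.178 = 342 ; 920 × 0.525 = 483 ; 450 × 0.195 = 88 → 913
10–19: 1950 × 0.958 = 1868
20–29: 550 × 0.947 = 521
30–39: 1920 × 0.934 = 1793
40–49: 920 × 0.953 = 877
50+: 450 × 0.966 + 1240 × 0.691 = 435 + 857 = 1292
Population now: 0–9=913, 10–19=1868, 20–29=521, 30–39=1793, 40–49=877, 50+=1292
Period 2.
Births: 521 × 0.178 = 93 ; 1793 × 0.525 = 941 ; 877 × 0.195 = 171 → 1205
10–19: 913 × 0.958 = 875
20–29: 1868 × 0.947 = 1769
30–39: 521 × 0.934 = 487
40–49: 1793 × 0.953 = 1709
50+: 877 × 0.966 + 1292 × 0.691 = 847 + 893 = 1740
Population now: 0–9=1205, 10–19=875, 20–29=1769, 30–39=487, 40–49=1709, 50+=1740
Period 3.
Births: 1769 × 0.178 = 315 ; 487 × 0.525 = 256 ; 1709 × 0.195 = 333 → 904
10–19: 1205 × 0.958 = 1154
20–29: 875 × 0.947 = 829
30–39: 1769 × 0.934 = 1652
40–49: 487 × 0.953 = 464
50+: 1709 × 0.966 + 1740 × 0.691 = 1651 + 1202 = 2853
Population now: 0–9=904, 10–19=1154, 20–29=829, 30–39=1652, 40–49=464, 50+=2853
Total after period 3: 904 + 1154 + 829 + 1652 + 464 + 2853 = 7856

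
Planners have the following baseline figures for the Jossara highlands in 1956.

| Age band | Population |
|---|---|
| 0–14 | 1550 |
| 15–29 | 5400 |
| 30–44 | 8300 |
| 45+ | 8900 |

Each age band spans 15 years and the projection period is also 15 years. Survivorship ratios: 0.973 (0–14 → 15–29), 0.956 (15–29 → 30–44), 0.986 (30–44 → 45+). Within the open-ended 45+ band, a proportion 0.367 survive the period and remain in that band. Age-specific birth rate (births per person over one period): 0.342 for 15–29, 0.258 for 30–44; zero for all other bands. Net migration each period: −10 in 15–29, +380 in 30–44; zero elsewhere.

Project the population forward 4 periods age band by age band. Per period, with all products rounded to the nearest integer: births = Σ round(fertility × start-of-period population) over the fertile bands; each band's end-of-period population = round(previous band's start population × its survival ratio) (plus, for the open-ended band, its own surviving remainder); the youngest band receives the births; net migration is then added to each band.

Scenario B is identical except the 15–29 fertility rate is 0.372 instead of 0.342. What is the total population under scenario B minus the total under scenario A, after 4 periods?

— Period 1 —
Births: 5400 × 0.342 = 1847, 8300 × 0.258 = 2141 — total 3988
15–29: 1550 × 0.973 = 1508
30–44: 5400 × 0.956 = 5162
45+: 8300 × 0.986 + 8900 × 0.367 = 8184 + 3266 = 11450
Net migration: 15–29 − 10 → 1498; 30–44 + 380 → 5542
Population now: 0–14=3988, 15–29=1498, 30–44=5542, 45+=11450
— Period 2 —
Births: 1498 × 0.342 = 512, 5542 × 0.258 = 1430 — total 1942
15–29: 3988 × 0.973 = 3880
30–44: 1498 × 0.956 = 1432
45+: 5542 × 0.986 + 11450 × 0.367 = 5464 + 4202 = 9666
Net migration: 15–29 − 10 → 3870; 30–44 + 380 → 1812
Population now: 0–14=1942, 15–29=3870, 30–44=1812, 45+=9666
— Period 3 —
Births: 3870 × 0.342 = 1324, 1812 × 0.258 = 467 — total 1791
15–29: 1942 × 0.973 = 1890
30–44: 3870 × 0.956 = 3700
45+: 1812 × 0.986 + 9666 × 0.367 = 1787 + 3547 = 5334
Net migration: 15–29 − 10 → 1880; 30–44 + 380 → 4080
Population now: 0–14=1791, 15–29=1880, 30–44=4080, 45+=5334
— Period 4 —
Births: 1880 × 0.342 = 643, 4080 × 0.258 = 1053 — total 1696
15–29: 1791 × 0.973 = 1743
30–44: 1880 × 0.956 = 1797
45+: 4080 × 0.986 + 5334 × 0.367 = 4023 + 1958 = 5981
Net migration: 15–29 − 10 → 1733; 30–44 + 380 → 2177
Population now: 0–14=1696, 15–29=1733, 30–44=2177, 45+=5981
Scenario A total after 4 periods: 11587
Scenario B projection —
— Period 1 —
Births: 5400 × 0.372 = 2009, 8300 × 0.258 = 2141 — total 4150
15–29: 1550 × 0.973 = 1508
30–44: 5400 × 0.956 = 5162
45+: 8300 × 0.986 + 8900 × 0.367 = 8184 + 3266 = 11450
Net migration: 15–29 − 10 → 1498; 30–44 + 380 → 5542
Population now: 0–14=4150, 15–29=1498, 30–44=5542, 45+=11450
— Period 2 —
Births: 1498 × 0.372 = 557, 5542 × 0.258 = 1430 — total 1987
15–29: 4150 × 0.973 = 4038
30–44: 1498 × 0.956 = 1432
45+: 5542 × 0.986 + 11450 × 0.367 = 5464 + 4202 = 9666
Net migration: 15–29 − 10 → 4028; 30–44 + 380 → 1812
Population now: 0–14=1987, 15–29=4028, 30–44=1812, 45+=9666
— Period 3 —
Births: 4028 × 0.372 = 1498, 1812 × 0.258 = 467 — total 1965
15–29: 1987 × 0.973 = 1933
30–44: 4028 × 0.956 = 3851
45+: 1812 × 0.986 + 9666 × 0.367 = 1787 + 3547 = 5334
Net migration: 15–29 − 10 → 1923; 30–44 + 380 → 4231
Population now: 0–14=1965, 15–29=1923, 30–44=4231, 45+=5334
— Period 4 —
Births: 1923 × 0.372 = 715, 4231 × 0.258 = 1092 — total 1807
15–29: 1965 × 0.973 = 1912
30–44: 1923 × 0.956 = 1838
45+: 4231 × 0.986 + 5334 × 0.367 = 4172 + 1958 = 6130
Net migration: 15–29 − 10 → 1902; 30–44 + 380 → 2218
Population now: 0–14=1807, 15–29=1902, 30–44=2218, 45+=6130
Scenario B total after 4 periods: 12057
Difference B − A = 12057 − 11587 = 470

470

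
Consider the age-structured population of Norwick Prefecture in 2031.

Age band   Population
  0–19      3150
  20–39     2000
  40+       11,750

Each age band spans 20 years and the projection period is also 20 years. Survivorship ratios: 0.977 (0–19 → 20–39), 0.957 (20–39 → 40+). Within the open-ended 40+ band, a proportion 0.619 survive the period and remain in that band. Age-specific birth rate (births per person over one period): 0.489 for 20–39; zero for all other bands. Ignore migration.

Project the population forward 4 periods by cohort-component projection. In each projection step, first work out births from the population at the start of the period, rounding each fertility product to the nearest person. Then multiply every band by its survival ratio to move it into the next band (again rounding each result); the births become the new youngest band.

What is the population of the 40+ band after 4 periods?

5281

(Bands numbered youngest = 1 to oldest = 3.)
Period 1:
Births: 2000 × 0.489 = 978
Band 2: 3150 × 0.977 = 3078
Band 3: 2000 × 0.957 + 11750 × 0.619 = 1914 + 7273 = 9187
End of period: [978, 3078, 9187]
Period 2:
Births: 3078 × 0.489 = 1505
Band 2: 978 × 0.977 = 956
Band 3: 3078 × 0.957 + 9187 × 0.619 = 2946 + 5687 = 8633
End of period: [1505, 956, 8633]
Period 3:
Births: 956 × 0.489 = 467
Band 2: 1505 × 0.977 = 1470
Band 3: 956 × 0.957 + 8633 × 0.619 = 915 + 5344 = 6259
End of period: [467, 1470, 6259]
Period 4:
Births: 1470 × 0.489 = 719
Band 2: 467 × 0.977 = 456
Band 3: 1470 × 0.957 + 6259 × 0.619 = 1407 + 3874 = 5281
End of period: [719, 456, 5281]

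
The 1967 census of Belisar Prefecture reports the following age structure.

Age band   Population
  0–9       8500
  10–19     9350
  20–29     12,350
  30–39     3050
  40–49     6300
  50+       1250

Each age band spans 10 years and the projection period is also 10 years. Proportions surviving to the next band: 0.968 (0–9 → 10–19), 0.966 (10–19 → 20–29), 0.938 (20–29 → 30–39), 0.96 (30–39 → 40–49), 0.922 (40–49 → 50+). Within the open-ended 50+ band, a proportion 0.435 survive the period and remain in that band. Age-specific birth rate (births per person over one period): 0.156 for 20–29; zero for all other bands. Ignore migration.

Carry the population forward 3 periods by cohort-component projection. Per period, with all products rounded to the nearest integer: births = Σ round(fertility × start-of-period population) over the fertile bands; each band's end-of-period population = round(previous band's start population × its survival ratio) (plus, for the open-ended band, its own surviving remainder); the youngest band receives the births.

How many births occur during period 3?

Call the bands 1 to 6, youngest first.
[period 1]
Births: 12350 × 0.156 = 1927
Band 2: 8500 × 0.968 = 8228
Band 3: 9350 × 0.966 = 9032
Band 4: 12350 × 0.938 = 11584
Band 5: 3050 × 0.96 = 2928
Band 6: 6300 × 0.922 + 1250 × 0.435 = 5809 + 544 = 6353
Population now: 0–9=1927, 10–19=8228, 20–29=9032, 30–39=11584, 40–49=2928, 50+=6353
[period 2]
Births: 9032 × 0.156 = 1409
Band 2: 1927 × 0.968 = 1865
Band 3: 8228 × 0.966 = 7948
Band 4: 9032 × 0.938 = 8472
Band 5: 11584 × 0.96 = 11121
Band 6: 2928 × 0.922 + 6353 × 0.435 = 2700 + 2764 = 5464
Population now: 0–9=1409, 10–19=1865, 20–29=7948, 30–39=8472, 40–49=11121, 50+=5464
[period 3]
Births: 7948 × 0.156 = 1240
Band 2: 1409 × 0.968 = 1364
Band 3: 1865 × 0.966 = 1802
Band 4: 7948 × 0.938 = 7455
Band 5: 8472 × 0.96 = 8133
Band 6: 11121 × 0.922 + 5464 × 0.435 = 10254 + 2377 = 12631
Population now: 0–9=1240, 10–19=1364, 20–29=1802, 30–39=7455, 40–49=8133, 50+=12631

1240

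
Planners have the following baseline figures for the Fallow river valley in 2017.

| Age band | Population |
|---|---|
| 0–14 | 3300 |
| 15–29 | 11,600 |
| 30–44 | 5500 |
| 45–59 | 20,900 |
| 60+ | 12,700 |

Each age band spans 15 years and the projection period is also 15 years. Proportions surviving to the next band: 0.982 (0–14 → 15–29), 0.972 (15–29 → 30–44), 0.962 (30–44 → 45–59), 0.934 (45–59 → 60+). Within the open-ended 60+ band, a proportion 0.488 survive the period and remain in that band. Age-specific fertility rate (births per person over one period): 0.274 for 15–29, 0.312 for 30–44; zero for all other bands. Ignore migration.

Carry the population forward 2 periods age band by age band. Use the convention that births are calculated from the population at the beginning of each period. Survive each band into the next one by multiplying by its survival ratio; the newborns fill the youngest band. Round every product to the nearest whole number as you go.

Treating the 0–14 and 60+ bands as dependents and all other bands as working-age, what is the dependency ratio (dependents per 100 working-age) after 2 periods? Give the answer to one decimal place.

116.5

Let band 1 be 0–14 through band 5 = 60+.
— Period 1 —
Births: 11600 × 0.274 = 3178  |  5500 × 0.312 = 1716 → 4894
Band 2: 3300 × 0.982 = 3241
Band 3: 11600 × 0.972 = 11275
Band 4: 5500 × 0.962 = 5291
Band 5: 20900 × 0.934 + 12700 × 0.488 = 19521 + 6198 = 25719
End of period: [4894, 3241, 11275, 5291, 25719]
— Period 2 —
Births: 3241 × 0.274 = 888  |  11275 × 0.312 = 3518 → 4406
Band 2: 4894 × 0.982 = 4806
Band 3: 3241 × 0.972 = 3150
Band 4: 11275 × 0.962 = 10847
Band 5: 5291 × 0.934 + 25719 × 0.488 = 4942 + 12551 = 17493
End of period: [4406, 4806, 3150, 10847, 17493]
Dependents (band 0–14 + band 60+) = 4406 + 17493 = 21899; working-age = 18803; ratio = 21899/18803 × 100 = 116.5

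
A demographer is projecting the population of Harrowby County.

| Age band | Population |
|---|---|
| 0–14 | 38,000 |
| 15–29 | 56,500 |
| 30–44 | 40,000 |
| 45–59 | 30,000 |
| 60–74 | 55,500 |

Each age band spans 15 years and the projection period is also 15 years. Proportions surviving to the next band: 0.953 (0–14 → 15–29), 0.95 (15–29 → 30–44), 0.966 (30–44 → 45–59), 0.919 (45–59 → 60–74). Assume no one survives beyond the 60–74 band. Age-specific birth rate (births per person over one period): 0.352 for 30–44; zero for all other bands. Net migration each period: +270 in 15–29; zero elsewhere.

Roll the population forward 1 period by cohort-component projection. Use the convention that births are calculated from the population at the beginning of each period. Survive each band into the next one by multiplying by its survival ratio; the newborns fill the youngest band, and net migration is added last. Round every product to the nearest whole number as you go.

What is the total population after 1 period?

After projecting period 1:
Births: 40000 * 0.352 = 14080
15–29: 38000 * 0.953 = 36214
30–44: 56500 * 0.95 = 53675
45–59: 40000 * 0.966 = 38640
60–74: 30000 * 0.919 = 27570
Net migration: 15–29 + 270 → 36484
Giving 14080 / 36484 / 53675 / 38640 / 27570.
Total after period 1: 14080 + 36484 + 53675 + 38640 + 27570 = 170449

170449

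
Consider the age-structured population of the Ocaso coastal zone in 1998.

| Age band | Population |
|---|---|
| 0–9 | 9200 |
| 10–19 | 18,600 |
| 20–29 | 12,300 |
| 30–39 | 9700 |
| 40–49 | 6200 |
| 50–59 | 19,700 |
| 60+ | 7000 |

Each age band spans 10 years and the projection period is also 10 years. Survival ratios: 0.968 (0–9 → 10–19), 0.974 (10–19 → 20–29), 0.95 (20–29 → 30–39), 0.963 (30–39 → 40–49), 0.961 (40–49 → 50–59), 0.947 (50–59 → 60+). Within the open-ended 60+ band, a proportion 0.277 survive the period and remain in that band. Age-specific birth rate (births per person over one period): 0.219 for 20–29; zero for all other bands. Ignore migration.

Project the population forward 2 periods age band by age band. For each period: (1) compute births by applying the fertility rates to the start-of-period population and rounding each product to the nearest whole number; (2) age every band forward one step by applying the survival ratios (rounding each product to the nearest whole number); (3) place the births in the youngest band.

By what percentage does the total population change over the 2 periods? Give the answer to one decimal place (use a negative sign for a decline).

-22.6

— Period 1 —
Births: 12300 × 0.219 = 2694
10–19: 9200 × 0.968 = 8906
20–29: 18600 × 0.974 = 18116
30–39: 12300 × 0.95 = 11685
40–49: 9700 × 0.963 = 9341
50–59: 6200 × 0.961 = 5958
60+: 19700 × 0.947 + 7000 × 0.277 = 18656 + 1939 = 20595
Giving 2694 / 8906 / 18116 / 11685 / 9341 / 5958 / 20595.
— Period 2 —
Births: 18116 × 0.219 = 3967
10–19: 2694 × 0.968 = 2608
20–29: 8906 × 0.974 = 8674
30–39: 18116 × 0.95 = 17210
40–49: 11685 × 0.963 = 11253
50–59: 9341 × 0.961 = 8977
60+: 5958 × 0.947 + 20595 × 0.277 = 5642 + 5705 = 11347
Giving 3967 / 2608 / 8674 / 17210 / 11253 / 8977 / 11347.
Total: 82700 → 64036; change = -18664; percentage change = -22.6%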